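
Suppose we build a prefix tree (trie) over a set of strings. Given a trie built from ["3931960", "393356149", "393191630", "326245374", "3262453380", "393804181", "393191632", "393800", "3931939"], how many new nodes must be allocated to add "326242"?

1

The longest prefix of "326242" already in the trie is "32624" (length 5).
Each of the 1 remaining characters creates one node.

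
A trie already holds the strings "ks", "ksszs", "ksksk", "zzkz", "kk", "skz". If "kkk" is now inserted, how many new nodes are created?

1

"kk" is already a path in the trie; the remaining "k" must be added.
New nodes needed: |"kkk"| − 2 = 3 − 2 = 1.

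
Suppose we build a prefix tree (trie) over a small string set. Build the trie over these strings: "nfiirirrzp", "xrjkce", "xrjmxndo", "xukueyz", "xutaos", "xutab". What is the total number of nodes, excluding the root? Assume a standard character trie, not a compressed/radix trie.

32

Count nodes per top-level branch (shared prefixes stored once):
  'n'-branch (nfiirirrzp): 10 nodes
  'x'-branch (xrjkce, xrjmxndo, xukueyz, xutab, xutaos): 22 nodes
Sum: 32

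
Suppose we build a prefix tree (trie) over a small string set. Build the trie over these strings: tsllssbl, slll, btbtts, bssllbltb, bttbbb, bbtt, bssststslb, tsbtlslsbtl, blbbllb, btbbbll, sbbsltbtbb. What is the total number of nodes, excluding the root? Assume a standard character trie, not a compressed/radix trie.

Count nodes per top-level branch (shared prefixes stored once):
  'b'-branch (bbtt, blbbllb, bssllbltb, bssststslb, btbbbll, btbtts, bttbbb): 38 nodes
  's'-branch (sbbsltbtbb, slll): 13 nodes
  't'-branch (tsbtlslsbtl, tsllssbl): 17 nodes
Sum: 68

68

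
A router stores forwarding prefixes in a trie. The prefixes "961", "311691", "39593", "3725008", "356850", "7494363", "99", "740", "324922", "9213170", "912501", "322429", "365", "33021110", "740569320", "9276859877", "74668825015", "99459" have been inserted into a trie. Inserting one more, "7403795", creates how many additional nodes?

4

Walking "7403795" from the root, the first 3 characters ("740") follow existing edges; "3" is the first miss.
Each of the 4 remaining characters creates one node.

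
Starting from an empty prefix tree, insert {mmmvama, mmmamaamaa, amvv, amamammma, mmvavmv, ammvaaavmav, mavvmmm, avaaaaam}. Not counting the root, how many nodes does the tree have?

For each word, the new-node count is its length minus the longest prefix already in the trie:
  "mmmvama" → 7 new (m, m, m, v, a, m, a)
  "mmmamaamaa" → prefix "mmm" already present; 7 new (a, m, a, a, m, a, a)
  "amvv" → 4 new (a, m, v, v)
  "amamammma" → prefix "am" already present; 7 new (a, m, a, m, m, m, a)
  "mmvavmv" → prefix "mm" already present; 5 new (v, a, v, m, v)
  "ammvaaavmav" → prefix "am" already present; 9 new (m, v, a, a, a, v, m, a, v)
  "mavvmmm" → prefix "m" already present; 6 new (a, v, v, m, m, m)
  "avaaaaam" → prefix "a" already present; 7 new (v, a, a, a, a, a, m)
Total nodes = 7 + 7 + 4 + 7 + 5 + 9 + 6 + 7 = 52

52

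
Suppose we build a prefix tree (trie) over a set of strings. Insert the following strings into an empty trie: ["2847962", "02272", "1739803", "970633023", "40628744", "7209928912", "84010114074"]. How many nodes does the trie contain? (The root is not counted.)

57

For each word, the new-node count is its length minus the longest prefix already in the trie:
  "2847962" → 7 new (2, 8, 4, 7, 9, 6, 2)
  "02272" → 5 new (0, 2, 2, 7, 2)
  "1739803" → 7 new (1, 7, 3, 9, 8, 0, 3)
  "970633023" → 9 new (9, 7, 0, 6, 3, 3, 0, 2, 3)
  "40628744" → 8 new (4, 0, 6, 2, 8, 7, 4, 4)
  "7209928912" → 10 new (7, 2, 0, 9, 9, 2, 8, 9, 1, 2)
  "84010114074" → 11 new (8, 4, 0, 1, 0, 1, 1, 4, 0, 7, 4)
Total nodes = 7 + 5 + 7 + 9 + 8 + 10 + 11 = 57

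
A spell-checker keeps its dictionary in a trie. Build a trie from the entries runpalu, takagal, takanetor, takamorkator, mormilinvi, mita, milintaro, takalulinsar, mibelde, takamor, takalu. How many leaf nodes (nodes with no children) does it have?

9

Leaves are exactly the stored words that no other stored word extends.
Those words: "mibelde", "milintaro", "mita", "mormilinvi", "runpalu", "takagal", "takalulinsar", "takamorkator", "takanetor"
Leaf count: 9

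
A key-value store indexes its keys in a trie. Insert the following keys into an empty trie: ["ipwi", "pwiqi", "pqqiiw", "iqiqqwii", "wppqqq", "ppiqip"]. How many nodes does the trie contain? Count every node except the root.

32

Trace insertions, counting only characters that open a new branch:
  "ipwi" → 4 new (i, p, w, i)
  "pwiqi" → 5 new (p, w, i, q, i)
  "pqqiiw" → prefix "p" already present; 5 new (q, q, i, i, w)
  "iqiqqwii" → prefix "i" already present; 7 new (q, i, q, q, w, i, i)
  "wppqqq" → 6 new (w, p, p, q, q, q)
  "ppiqip" → prefix "p" already present; 5 new (p, i, q, i, p)
Total nodes = 4 + 5 + 5 + 7 + 6 + 5 = 32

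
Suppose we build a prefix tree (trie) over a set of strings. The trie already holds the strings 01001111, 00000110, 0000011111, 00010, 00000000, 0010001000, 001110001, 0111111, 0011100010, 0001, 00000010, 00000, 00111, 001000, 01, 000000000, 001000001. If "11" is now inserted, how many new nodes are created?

No existing word starts with "1", so every character of "11" needs a new node.
2 − 0 = 2 new nodes.

2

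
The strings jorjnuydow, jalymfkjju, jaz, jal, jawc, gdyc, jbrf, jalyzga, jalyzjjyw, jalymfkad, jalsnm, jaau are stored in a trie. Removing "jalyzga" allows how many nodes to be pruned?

After clearing the end-marker at "jalyzga", prune upward until reaching a node still needed by another word.
The suffix "ga" (2 nodes) is used only by "jalyzga"; the node for "jalyz" still has the child "j", so pruning stops there.
Nodes removed: 2

2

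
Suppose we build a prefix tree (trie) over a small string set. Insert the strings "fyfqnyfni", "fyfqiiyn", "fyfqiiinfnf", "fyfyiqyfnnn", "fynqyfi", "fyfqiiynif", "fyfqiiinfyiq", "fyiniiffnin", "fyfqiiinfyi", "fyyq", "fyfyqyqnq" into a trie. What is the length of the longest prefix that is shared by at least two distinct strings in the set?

11

Equivalently: take the maximum, over all pairs, of their longest common prefix length.
"fyfqiiinfyi" and "fyfqiiinfyiq" agree on "fyfqiiinfyi" (11 characters) before diverging; nothing deeper is shared.
Longest shared-prefix length: 11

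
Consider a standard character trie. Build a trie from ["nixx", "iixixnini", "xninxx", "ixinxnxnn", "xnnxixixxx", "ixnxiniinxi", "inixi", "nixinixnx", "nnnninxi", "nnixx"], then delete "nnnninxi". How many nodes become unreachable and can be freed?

6

A node on "nnnninxi"'s path can go only if nothing else ends at it or branches off below it.
The suffix "nninxi" (6 nodes) is used only by "nnnninxi"; the node for "nn" still has the child "i", so pruning stops there.
Nodes removed: 6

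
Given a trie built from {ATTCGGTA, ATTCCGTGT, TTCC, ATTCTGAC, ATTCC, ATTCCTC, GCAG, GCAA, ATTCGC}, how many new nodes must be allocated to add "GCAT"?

1

Walking "GCAT" from the root, the first 3 characters ("GCA") follow existing edges; "T" is the first miss.
Each of the 1 remaining characters creates one node.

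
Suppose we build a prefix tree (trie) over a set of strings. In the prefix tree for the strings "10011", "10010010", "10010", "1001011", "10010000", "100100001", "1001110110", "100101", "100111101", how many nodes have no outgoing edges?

Leaves are exactly the stored words that no other stored word extends.
Those words: "100100001", "10010010", "1001011", "1001110110", "100111101"
Leaf count: 5

5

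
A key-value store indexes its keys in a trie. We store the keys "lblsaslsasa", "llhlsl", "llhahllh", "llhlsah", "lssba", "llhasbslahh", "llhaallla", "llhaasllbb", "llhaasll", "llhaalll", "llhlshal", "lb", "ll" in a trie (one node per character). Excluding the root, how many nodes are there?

Insert word by word; a character creates a node only if that edge doesn't already exist:
  "lblsaslsasa" → 11 new (l, b, l, s, a, s, l, s, a, s, a)
  "llhlsl" → prefix "l" already present; 5 new (l, h, l, s, l)
  "llhahllh" → prefix "llh" already present; 5 new (a, h, l, l, h)
  "llhlsah" → prefix "llhls" already present; 2 new (a, h)
  "lssba" → prefix "l" already present; 4 new (s, s, b, a)
  "llhasbslahh" → prefix "llha" already present; 7 new (s, b, s, l, a, h, h)
  "llhaallla" → prefix "llha" already present; 5 new (a, l, l, l, a)
  "llhaasllbb" → prefix "llhaa" already present; 5 new (s, l, l, b, b)
  "llhaasll" → prefix "llhaasll" already present; 0 new (none)
  "llhaalll" → prefix "llhaalll" already present; 0 new (none)
  "llhlshal" → prefix "llhls" already present; 3 new (h, a, l)
  "lb" → prefix "lb" already present; 0 new (none)
  "ll" → prefix "ll" already present; 0 new (none)
Total nodes = 11 + 5 + 5 + 2 + 4 + 7 + 5 + 5 + 0 + 0 + 3 + 0 + 0 = 47

47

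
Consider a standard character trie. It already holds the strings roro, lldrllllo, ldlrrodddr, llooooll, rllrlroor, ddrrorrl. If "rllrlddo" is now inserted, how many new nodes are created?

"rllrl" is already a path in the trie; the remaining "ddo" must be added.
Each of the 3 remaining characters creates one node.

3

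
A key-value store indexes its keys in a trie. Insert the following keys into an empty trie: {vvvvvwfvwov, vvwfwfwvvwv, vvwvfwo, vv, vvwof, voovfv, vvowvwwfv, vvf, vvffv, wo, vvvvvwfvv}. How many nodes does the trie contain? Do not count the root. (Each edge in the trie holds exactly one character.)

Insert word by word; a character creates a node only if that edge doesn't already exist:
  "vvvvvwfvwov" → 11 new (v, v, v, v, v, w, f, v, w, o, v)
  "vvwfwfwvvwv" → prefix "vv" already present; 9 new (w, f, w, f, w, v, v, w, v)
  "vvwvfwo" → prefix "vvw" already present; 4 new (v, f, w, o)
  "vv" → prefix "vv" already present; 0 new (none)
  "vvwof" → prefix "vvw" already present; 2 new (o, f)
  "voovfv" → prefix "v" already present; 5 new (o, o, v, f, v)
  "vvowvwwfv" → prefix "vv" already present; 7 new (o, w, v, w, w, f, v)
  "vvf" → prefix "vv" already present; 1 new (f)
  "vvffv" → prefix "vvf" already present; 2 new (f, v)
  "wo" → 2 new (w, o)
  "vvvvvwfvv" → prefix "vvvvvwfv" already present; 1 new (v)
Total nodes = 11 + 9 + 4 + 0 + 2 + 5 + 7 + 1 + 2 + 2 + 1 = 44

44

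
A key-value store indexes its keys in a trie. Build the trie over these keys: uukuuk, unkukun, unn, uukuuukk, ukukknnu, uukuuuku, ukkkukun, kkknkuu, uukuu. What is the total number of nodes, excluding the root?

37

Count nodes per top-level branch (shared prefixes stored once):
  'k'-branch (kkknkuu): 7 nodes
  'u'-branch (ukkkukun, ukukknnu, unkukun, unn, uukuu, uukuuk, uukuuukk, uukuuuku): 30 nodes
Sum: 37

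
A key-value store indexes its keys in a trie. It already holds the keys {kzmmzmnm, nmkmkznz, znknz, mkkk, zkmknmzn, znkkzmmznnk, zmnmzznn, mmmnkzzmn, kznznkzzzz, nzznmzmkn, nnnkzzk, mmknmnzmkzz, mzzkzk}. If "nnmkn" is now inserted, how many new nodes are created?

3

The longest prefix of "nnmkn" already in the trie is "nn" (length 2).
Each of the 3 remaining characters creates one node.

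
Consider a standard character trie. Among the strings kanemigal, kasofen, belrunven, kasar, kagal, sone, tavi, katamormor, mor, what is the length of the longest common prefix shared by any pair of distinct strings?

The deepest shared node is where two words last agree before diverging.
e.g. "kasar" and "kasofen" share the prefix "kas" of length 3; no pair shares a longer one.
Longest shared-prefix length: 3

3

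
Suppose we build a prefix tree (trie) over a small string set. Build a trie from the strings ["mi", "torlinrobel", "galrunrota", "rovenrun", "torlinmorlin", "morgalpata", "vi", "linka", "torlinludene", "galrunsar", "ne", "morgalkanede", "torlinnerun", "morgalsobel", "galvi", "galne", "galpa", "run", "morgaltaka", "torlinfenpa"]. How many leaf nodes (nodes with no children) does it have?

A leaf is a node with no children — equivalently, the end of a word that is not a proper prefix of any other stored word.
Those words: "galne", "galpa", "galrunrota", "galrunsar", "galvi", "linka", "mi", "morgalkanede", "morgalpata", "morgalsobel", "morgaltaka", "ne", "rovenrun", "run", "torlinfenpa", "torlinludene", "torlinmorlin", "torlinnerun", "torlinrobel", "vi"
Leaf count: 20

20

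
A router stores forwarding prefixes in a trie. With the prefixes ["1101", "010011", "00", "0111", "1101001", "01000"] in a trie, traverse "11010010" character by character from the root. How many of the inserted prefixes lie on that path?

Check each prefix of "11010010" against the stored set — each match is an end-marker on the path.
Prefixes of the query that are stored words: "1101", "1101001"
Count: 2

2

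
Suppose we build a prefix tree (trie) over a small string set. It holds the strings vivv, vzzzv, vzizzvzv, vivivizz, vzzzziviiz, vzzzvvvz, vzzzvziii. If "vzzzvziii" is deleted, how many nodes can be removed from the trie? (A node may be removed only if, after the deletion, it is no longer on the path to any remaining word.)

4

After clearing the end-marker at "vzzzvziii", prune upward until reaching a node still needed by another word.
The suffix "ziii" (4 nodes) is used only by "vzzzvziii"; the node for "vzzzv" still has the child "v", so pruning stops there.
Nodes removed: 4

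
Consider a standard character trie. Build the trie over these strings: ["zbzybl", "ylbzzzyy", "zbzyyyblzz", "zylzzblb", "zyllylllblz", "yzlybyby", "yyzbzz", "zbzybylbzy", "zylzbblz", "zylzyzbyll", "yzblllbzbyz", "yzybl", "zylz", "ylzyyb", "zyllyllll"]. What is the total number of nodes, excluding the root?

Insert word by word; a character creates a node only if that edge doesn't already exist:
  "zbzybl" → 6 new (z, b, z, y, b, l)
  "ylbzzzyy" → 8 new (y, l, b, z, z, z, y, y)
  "zbzyyyblzz" → prefix "zbzy" already present; 6 new (y, y, b, l, z, z)
  "zylzzblb" → prefix "z" already present; 7 new (y, l, z, z, b, l, b)
  "zyllylllblz" → prefix "zyl" already present; 8 new (l, y, l, l, l, b, l, z)
  "yzlybyby" → prefix "y" already present; 7 new (z, l, y, b, y, b, y)
  "yyzbzz" → prefix "y" already present; 5 new (y, z, b, z, z)
  "zbzybylbzy" → prefix "zbzyb" already present; 5 new (y, l, b, z, y)
  "zylzbblz" → prefix "zylz" already present; 4 new (b, b, l, z)
  "zylzyzbyll" → prefix "zylz" already present; 6 new (y, z, b, y, l, l)
  "yzblllbzbyz" → prefix "yz" already present; 9 new (b, l, l, l, b, z, b, y, z)
  "yzybl" → prefix "yz" already present; 3 new (y, b, l)
  "zylz" → prefix "zylz" already present; 0 new (none)
  "ylzyyb" → prefix "yl" already present; 4 new (z, y, y, b)
  "zyllyllll" → prefix "zyllylll" already present; 1 new (l)
Total nodes = 6 + 8 + 6 + 7 + 8 + 7 + 5 + 5 + 4 + 6 + 9 + 3 + 0 + 4 + 1 = 79

79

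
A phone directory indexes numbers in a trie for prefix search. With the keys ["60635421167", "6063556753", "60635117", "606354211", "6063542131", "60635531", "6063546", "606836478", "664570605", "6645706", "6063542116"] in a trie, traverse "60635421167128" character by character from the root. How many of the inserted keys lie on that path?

Check each prefix of "60635421167128" against the stored set — each match is an end-marker on the path.
Prefixes of the query that are stored words: "606354211", "6063542116", "60635421167"
Count: 3

3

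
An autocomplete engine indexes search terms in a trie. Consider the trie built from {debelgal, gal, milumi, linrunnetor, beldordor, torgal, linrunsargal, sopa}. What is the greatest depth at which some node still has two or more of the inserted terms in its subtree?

6

Look for the deepest trie node that still has at least two words in its subtree.
e.g. "linrunnetor" and "linrunsargal" share the prefix "linrun" of length 6; no pair shares a longer one.
Longest shared-prefix length: 6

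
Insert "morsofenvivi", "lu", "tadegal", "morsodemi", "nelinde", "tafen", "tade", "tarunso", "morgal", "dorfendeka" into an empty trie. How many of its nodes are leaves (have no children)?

A leaf is a node with no children — equivalently, the end of a word that is not a proper prefix of any other stored word.
Those words: "dorfendeka", "lu", "morgal", "morsodemi", "morsofenvivi", "nelinde", "tadegal", "tafen", "tarunso"
Leaf count: 9

9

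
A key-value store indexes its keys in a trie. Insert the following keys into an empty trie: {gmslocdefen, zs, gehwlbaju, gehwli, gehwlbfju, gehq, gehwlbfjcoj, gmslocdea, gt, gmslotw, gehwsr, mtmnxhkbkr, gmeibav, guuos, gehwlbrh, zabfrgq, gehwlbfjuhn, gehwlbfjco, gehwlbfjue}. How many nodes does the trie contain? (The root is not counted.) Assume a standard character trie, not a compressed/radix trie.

65

Count nodes per top-level branch (shared prefixes stored once):
  'g'-branch (gehq, gehwlbaju, gehwlbfjco, gehwlbfjcoj, gehwlbfju, gehwlbfjue, gehwlbfjuhn, gehwlbrh, gehwli, gehwsr, gmeibav, gmslocdea, gmslocdefen, gmslotw, gt, guuos): 47 nodes
  'm'-branch (mtmnxhkbkr): 10 nodes
  'z'-branch (zabfrgq, zs): 8 nodes
Sum: 65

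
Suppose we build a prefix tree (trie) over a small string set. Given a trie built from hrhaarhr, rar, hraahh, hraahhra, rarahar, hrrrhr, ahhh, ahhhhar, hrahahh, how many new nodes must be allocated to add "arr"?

"a" is already a path in the trie; the remaining "rr" must be added.
New nodes needed: |"arr"| − 1 = 3 − 1 = 2.

2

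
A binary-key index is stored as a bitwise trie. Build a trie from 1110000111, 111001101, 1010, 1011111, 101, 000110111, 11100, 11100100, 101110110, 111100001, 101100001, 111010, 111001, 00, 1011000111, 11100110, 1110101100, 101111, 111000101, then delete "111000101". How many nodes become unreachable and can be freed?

After clearing the end-marker at "111000101", prune upward until reaching a node still needed by another word.
The suffix "101" (3 nodes) is used only by "111000101"; the node for "111000" still has the child "0", so pruning stops there.
Nodes removed: 3

3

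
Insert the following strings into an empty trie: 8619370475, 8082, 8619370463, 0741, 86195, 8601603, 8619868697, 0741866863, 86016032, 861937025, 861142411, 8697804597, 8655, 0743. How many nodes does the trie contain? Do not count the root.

57

Trace insertions, counting only characters that open a new branch:
  "8619370475" → 10 new (8, 6, 1, 9, 3, 7, 0, 4, 7, 5)
  "8082" → prefix "8" already present; 3 new (0, 8, 2)
  "8619370463" → prefix "86193704" already present; 2 new (6, 3)
  "0741" → 4 new (0, 7, 4, 1)
  "86195" → prefix "8619" already present; 1 new (5)
  "8601603" → prefix "86" already present; 5 new (0, 1, 6, 0, 3)
  "8619868697" → prefix "8619" already present; 6 new (8, 6, 8, 6, 9, 7)
  "0741866863" → prefix "0741" already present; 6 new (8, 6, 6, 8, 6, 3)
  "86016032" → prefix "8601603" already present; 1 new (2)
  "861937025" → prefix "8619370" already present; 2 new (2, 5)
  "861142411" → prefix "861" already present; 6 new (1, 4, 2, 4, 1, 1)
  "8697804597" → prefix "86" already present; 8 new (9, 7, 8, 0, 4, 5, 9, 7)
  "8655" → prefix "86" already present; 2 new (5, 5)
  "0743" → prefix "074" already present; 1 new (3)
Total nodes = 10 + 3 + 2 + 4 + 1 + 5 + 6 + 6 + 1 + 2 + 6 + 8 + 2 + 1 = 57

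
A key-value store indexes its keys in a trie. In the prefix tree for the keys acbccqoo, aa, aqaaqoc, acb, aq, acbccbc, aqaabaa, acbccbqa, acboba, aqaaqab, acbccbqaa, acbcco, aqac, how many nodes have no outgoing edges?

A leaf is a node with no children — equivalently, the end of a word that is not a proper prefix of any other stored word.
Those words: "aa", "acbccbc", "acbccbqaa", "acbcco", "acbccqoo", "acboba", "aqaabaa", "aqaaqab", "aqaaqoc", "aqac"
Leaf count: 10

10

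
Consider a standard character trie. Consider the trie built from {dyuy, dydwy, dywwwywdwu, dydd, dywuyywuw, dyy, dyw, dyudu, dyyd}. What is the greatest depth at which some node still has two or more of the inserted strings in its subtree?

3

The deepest shared node is where two words last agree before diverging.
"dydd" and "dydwy" agree on "dyd" (3 characters) before diverging; nothing deeper is shared.
Longest shared-prefix length: 3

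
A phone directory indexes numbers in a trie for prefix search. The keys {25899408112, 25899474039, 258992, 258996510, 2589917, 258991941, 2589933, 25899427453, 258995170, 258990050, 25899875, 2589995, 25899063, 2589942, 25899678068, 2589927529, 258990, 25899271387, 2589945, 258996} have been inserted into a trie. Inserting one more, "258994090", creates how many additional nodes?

The longest prefix of "258994090" already in the trie is "2589940" (length 7).
New nodes needed: |"258994090"| − 7 = 9 − 7 = 2.

2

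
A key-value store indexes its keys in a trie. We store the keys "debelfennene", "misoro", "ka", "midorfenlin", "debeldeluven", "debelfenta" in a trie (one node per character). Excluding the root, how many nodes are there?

For each word, the new-node count is its length minus the longest prefix already in the trie:
  "debelfennene" → 12 new (d, e, b, e, l, f, e, n, n, e, n, e)
  "misoro" → 6 new (m, i, s, o, r, o)
  "ka" → 2 new (k, a)
  "midorfenlin" → prefix "mi" already present; 9 new (d, o, r, f, e, n, l, i, n)
  "debeldeluven" → prefix "debel" already present; 7 new (d, e, l, u, v, e, n)
  "debelfenta" → prefix "debelfen" already present; 2 new (t, a)
Total nodes = 12 + 6 + 2 + 9 + 7 + 2 = 38

38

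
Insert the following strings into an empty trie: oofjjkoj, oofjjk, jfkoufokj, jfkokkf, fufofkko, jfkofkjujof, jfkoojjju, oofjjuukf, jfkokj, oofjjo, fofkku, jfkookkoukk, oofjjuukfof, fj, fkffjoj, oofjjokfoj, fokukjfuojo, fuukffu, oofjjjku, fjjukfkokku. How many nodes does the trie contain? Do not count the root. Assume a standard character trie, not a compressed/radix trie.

96

For each word, the new-node count is its length minus the longest prefix already in the trie:
  "oofjjkoj" → 8 new (o, o, f, j, j, k, o, j)
  "oofjjk" → prefix "oofjjk" already present; 0 new (none)
  "jfkoufokj" → 9 new (j, f, k, o, u, f, o, k, j)
  "jfkokkf" → prefix "jfko" already present; 3 new (k, k, f)
  "fufofkko" → 8 new (f, u, f, o, f, k, k, o)
  "jfkofkjujof" → prefix "jfko" already present; 7 new (f, k, j, u, j, o, f)
  "jfkoojjju" → prefix "jfko" already present; 5 new (o, j, j, j, u)
  "oofjjuukf" → prefix "oofjj" already present; 4 new (u, u, k, f)
  "jfkokj" → prefix "jfkok" already present; 1 new (j)
  "oofjjo" → prefix "oofjj" already present; 1 new (o)
  "fofkku" → prefix "f" already present; 5 new (o, f, k, k, u)
  "jfkookkoukk" → prefix "jfkoo" already present; 6 new (k, k, o, u, k, k)
  "oofjjuukfof" → prefix "oofjjuukf" already present; 2 new (o, f)
  "fj" → prefix "f" already present; 1 new (j)
  "fkffjoj" → prefix "f" already present; 6 new (k, f, f, j, o, j)
  "oofjjokfoj" → prefix "oofjjo" already present; 4 new (k, f, o, j)
  "fokukjfuojo" → prefix "fo" already present; 9 new (k, u, k, j, f, u, o, j, o)
  "fuukffu" → prefix "fu" already present; 5 new (u, k, f, f, u)
  "oofjjjku" → prefix "oofjj" already present; 3 new (j, k, u)
  "fjjukfkokku" → prefix "fj" already present; 9 new (j, u, k, f, k, o, k, k, u)
Total nodes = 8 + 0 + 9 + 3 + 8 + 7 + 5 + 4 + 1 + 1 + 5 + 6 + 2 + 1 + 6 + 4 + 9 + 5 + 3 + 9 = 96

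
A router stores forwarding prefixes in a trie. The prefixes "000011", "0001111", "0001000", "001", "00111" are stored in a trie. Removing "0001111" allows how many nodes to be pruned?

A node on "0001111"'s path can go only if nothing else ends at it or branches off below it.
The suffix "111" (3 nodes) is used only by "0001111"; the node for "0001" still has the child "0", so pruning stops there.
Nodes removed: 3

3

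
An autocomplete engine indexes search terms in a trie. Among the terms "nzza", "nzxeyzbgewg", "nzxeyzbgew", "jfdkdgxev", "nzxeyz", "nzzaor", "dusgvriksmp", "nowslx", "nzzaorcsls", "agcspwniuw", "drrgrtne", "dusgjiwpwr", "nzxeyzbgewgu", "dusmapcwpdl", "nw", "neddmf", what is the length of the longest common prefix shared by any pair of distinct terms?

The deepest shared node is where two words last agree before diverging.
"nzxeyzbgewg" and "nzxeyzbgewgu" agree on "nzxeyzbgewg" (11 characters) before diverging; nothing deeper is shared.
Longest shared-prefix length: 11

11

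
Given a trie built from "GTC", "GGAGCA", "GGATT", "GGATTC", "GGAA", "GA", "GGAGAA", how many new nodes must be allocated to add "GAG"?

1

"GA" is already a path in the trie; the remaining "G" must be added.
New nodes needed: |"GAG"| − 2 = 3 − 2 = 1.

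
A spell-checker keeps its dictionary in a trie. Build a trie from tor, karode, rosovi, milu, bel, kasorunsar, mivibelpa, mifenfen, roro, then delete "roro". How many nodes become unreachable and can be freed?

2

A node on "roro"'s path can go only if nothing else ends at it or branches off below it.
The suffix "ro" (2 nodes) is used only by "roro"; the node for "ro" still has the child "s", so pruning stops there.
Nodes removed: 2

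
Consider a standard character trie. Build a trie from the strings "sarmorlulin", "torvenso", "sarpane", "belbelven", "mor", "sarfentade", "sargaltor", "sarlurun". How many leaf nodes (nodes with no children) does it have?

A leaf is a node with no children — equivalently, the end of a word that is not a proper prefix of any other stored word.
Those words: "belbelven", "mor", "sarfentade", "sargaltor", "sarlurun", "sarmorlulin", "sarpane", "torvenso"
Leaf count: 8

8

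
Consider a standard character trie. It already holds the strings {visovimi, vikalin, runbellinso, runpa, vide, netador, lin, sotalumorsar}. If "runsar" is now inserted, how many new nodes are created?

The longest prefix of "runsar" already in the trie is "run" (length 3).
New nodes needed: |"runsar"| − 3 = 6 − 3 = 3.

3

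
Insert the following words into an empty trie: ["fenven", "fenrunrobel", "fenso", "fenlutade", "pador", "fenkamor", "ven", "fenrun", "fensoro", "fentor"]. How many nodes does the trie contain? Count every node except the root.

40

Trie structure (* marks end of a word):
(root)
├─ f
│  └─ e
│     └─ n
│        ├─ k
│        │  └─ a
│        │     └─ m
│        │        └─ o
│        │           └─ r *
│        ├─ l
│        │  └─ u
│        │     └─ t
│        │        └─ a
│        │           └─ d
│        │              └─ e *
│        ├─ r
│        │  └─ u
│        │     └─ n *
│        │        └─ r
│        │           └─ o
│        │              └─ b
│        │                 └─ e
│        │                    └─ l *
│        ├─ s
│        │  └─ o *
│        │     └─ r
│        │        └─ o *
│        ├─ t
│        │  └─ o
│        │     └─ r *
│        └─ v
│           └─ e
│              └─ n *
├─ p
│  └─ a
│     └─ d
│        └─ o
│           └─ r *
└─ v
   └─ e
      └─ n *
Counting every labelled node above: 40.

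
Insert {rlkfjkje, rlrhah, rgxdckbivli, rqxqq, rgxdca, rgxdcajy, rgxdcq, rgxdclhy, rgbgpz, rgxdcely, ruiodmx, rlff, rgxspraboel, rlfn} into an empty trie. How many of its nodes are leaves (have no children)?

A leaf is a node with no children — equivalently, the end of a word that is not a proper prefix of any other stored word.
Those words: "rgbgpz", "rgxdcajy", "rgxdcely", "rgxdckbivli", "rgxdclhy", "rgxdcq", "rgxspraboel", "rlff", "rlfn", "rlkfjkje", "rlrhah", "rqxqq", "ruiodmx"
Leaf count: 13

13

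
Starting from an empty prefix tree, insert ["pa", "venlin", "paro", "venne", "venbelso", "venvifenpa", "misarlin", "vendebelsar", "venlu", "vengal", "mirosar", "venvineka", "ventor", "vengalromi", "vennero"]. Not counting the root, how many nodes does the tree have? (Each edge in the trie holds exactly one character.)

62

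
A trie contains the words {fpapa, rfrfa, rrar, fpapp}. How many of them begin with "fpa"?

Traverse to the node for "fpa", then collect every word in that subtree.
Matches: "fpapa", "fpapp"
Count: 2

2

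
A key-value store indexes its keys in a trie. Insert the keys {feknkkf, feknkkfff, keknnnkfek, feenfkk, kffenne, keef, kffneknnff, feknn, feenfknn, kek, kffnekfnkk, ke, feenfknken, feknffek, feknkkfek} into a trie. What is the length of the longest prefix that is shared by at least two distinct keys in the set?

The deepest shared node is where two words last agree before diverging.
e.g. "feenfknken" and "feenfknn" share the prefix "feenfkn" of length 7; no pair shares a longer one.
Longest shared-prefix length: 7

7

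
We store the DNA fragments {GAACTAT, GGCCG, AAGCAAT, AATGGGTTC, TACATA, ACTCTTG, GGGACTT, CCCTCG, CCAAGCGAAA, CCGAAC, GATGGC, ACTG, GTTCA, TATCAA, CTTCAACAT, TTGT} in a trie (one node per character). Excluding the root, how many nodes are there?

Count nodes per top-level branch (shared prefixes stored once):
  'A'-branch (AAGCAAT, AATGGGTTC, ACTCTTG, ACTG): 21 nodes
  'C'-branch (CCAAGCGAAA, CCCTCG, CCGAAC, CTTCAACAT): 26 nodes
  'G'-branch (GAACTAT, GATGGC, GGCCG, GGGACTT, GTTCA): 24 nodes
  'T'-branch (TACATA, TATCAA, TTGT): 13 nodes
Sum: 84

84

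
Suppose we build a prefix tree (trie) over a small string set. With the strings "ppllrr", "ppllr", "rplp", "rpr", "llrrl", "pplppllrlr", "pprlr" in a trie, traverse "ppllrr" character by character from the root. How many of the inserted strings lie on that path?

Walk "ppllrr" from the root; an end-of-word marker is hit whenever a stored word is a prefix of "ppllrr".
Prefixes of the query that are stored words: "ppllr", "ppllrr"
Count: 2

2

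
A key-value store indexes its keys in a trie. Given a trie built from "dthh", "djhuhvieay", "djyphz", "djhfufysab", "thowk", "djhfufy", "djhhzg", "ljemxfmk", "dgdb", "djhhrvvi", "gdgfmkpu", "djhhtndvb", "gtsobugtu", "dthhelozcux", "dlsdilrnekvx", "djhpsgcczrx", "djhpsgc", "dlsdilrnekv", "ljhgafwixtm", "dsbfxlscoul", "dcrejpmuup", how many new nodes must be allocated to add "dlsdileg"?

2

"dlsdil" is already a path in the trie; the remaining "eg" must be added.
So 8 − 6 = 2 new nodes.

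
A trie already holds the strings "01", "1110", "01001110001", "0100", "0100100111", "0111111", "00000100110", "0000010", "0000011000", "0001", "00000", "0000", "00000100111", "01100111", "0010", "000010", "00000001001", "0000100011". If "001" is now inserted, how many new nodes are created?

"001" is already a full path in the trie; only an end-marker is added.
No new nodes are needed: 0.

0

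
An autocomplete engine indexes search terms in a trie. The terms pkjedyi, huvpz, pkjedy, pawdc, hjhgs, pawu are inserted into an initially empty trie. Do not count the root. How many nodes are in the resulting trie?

Trie structure (* marks end of a word):
(root)
├─ h
│  ├─ j
│  │  └─ h
│  │     └─ g
│  │        └─ s *
│  └─ u
│     └─ v
│        └─ p
│           └─ z *
└─ p
   ├─ a
   │  └─ w
   │     ├─ d
   │     │  └─ c *
   │     └─ u *
   └─ k
      └─ j
         └─ e
            └─ d
               └─ y *
                  └─ i *
Counting every labelled node above: 21.

21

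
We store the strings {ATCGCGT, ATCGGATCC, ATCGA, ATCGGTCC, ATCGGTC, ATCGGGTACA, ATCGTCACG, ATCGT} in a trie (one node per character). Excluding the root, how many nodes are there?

26

Trie structure (* marks end of a word):
(root)
└─ A
   └─ T
      └─ C
         └─ G
            ├─ A *
            ├─ C
            │  └─ G
            │     └─ T *
            ├─ G
            │  ├─ A
            │  │  └─ T
            │  │     └─ C
            │  │        └─ C *
            │  ├─ G
            │  │  └─ T
            │  │     └─ A
            │  │        └─ C
            │  │           └─ A *
            │  └─ T
            │     └─ C *
            │        └─ C *
            └─ T *
               └─ C
                  └─ A
                     └─ C
                        └─ G *
Counting every labelled node above: 26.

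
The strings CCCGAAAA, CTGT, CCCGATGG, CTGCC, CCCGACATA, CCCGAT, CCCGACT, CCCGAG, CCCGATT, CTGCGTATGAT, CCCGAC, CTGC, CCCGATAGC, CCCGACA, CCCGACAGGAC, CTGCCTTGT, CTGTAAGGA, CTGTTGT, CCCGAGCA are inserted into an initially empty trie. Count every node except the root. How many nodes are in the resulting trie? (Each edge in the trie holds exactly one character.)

51

For each word, the new-node count is its length minus the longest prefix already in the trie:
  "CCCGAAAA" → 8 new (C, C, C, G, A, A, A, A)
  "CTGT" → prefix "C" already present; 3 new (T, G, T)
  "CCCGATGG" → prefix "CCCGA" already present; 3 new (T, G, G)
  "CTGCC" → prefix "CTG" already present; 2 new (C, C)
  "CCCGACATA" → prefix "CCCGA" already present; 4 new (C, A, T, A)
  "CCCGAT" → prefix "CCCGAT" already present; 0 new (none)
  "CCCGACT" → prefix "CCCGAC" already present; 1 new (T)
  "CCCGAG" → prefix "CCCGA" already present; 1 new (G)
  "CCCGATT" → prefix "CCCGAT" already present; 1 new (T)
  "CTGCGTATGAT" → prefix "CTGC" already present; 7 new (G, T, A, T, G, A, T)
  "CCCGAC" → prefix "CCCGAC" already present; 0 new (none)
  "CTGC" → prefix "CTGC" already present; 0 new (none)
  "CCCGATAGC" → prefix "CCCGAT" already present; 3 new (A, G, C)
  "CCCGACA" → prefix "CCCGACA" already present; 0 new (none)
  "CCCGACAGGAC" → prefix "CCCGACA" already present; 4 new (G, G, A, C)
  "CTGCCTTGT" → prefix "CTGCC" already present; 4 new (T, T, G, T)
  "CTGTAAGGA" → prefix "CTGT" already present; 5 new (A, A, G, G, A)
  "CTGTTGT" → prefix "CTGT" already present; 3 new (T, G, T)
  "CCCGAGCA" → prefix "CCCGAG" already present; 2 new (C, A)
Total nodes = 8 + 3 + 3 + 2 + 4 + 0 + 1 + 1 + 1 + 7 + 0 + 0 + 3 + 0 + 4 + 4 + 5 + 3 + 2 = 51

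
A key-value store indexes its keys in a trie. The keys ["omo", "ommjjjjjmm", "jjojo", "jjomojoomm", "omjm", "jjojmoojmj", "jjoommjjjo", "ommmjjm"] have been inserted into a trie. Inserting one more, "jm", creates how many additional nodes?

1

The longest prefix of "jm" already in the trie is "j" (length 1).
Each of the 1 remaining characters creates one node.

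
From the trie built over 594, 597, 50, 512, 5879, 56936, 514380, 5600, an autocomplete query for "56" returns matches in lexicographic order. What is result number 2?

DFS of the "56" subtree visits, in order: "5600", "56936"
Position 2: 56936

56936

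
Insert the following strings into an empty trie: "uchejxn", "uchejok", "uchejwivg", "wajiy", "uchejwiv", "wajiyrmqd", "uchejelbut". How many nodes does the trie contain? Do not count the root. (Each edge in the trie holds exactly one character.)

Trie structure (* marks end of a word):
(root)
├─ u
│  └─ c
│     └─ h
│        └─ e
│           └─ j
│              ├─ e
│              │  └─ l
│              │     └─ b
│              │        └─ u
│              │           └─ t *
│              ├─ o
│              │  └─ k *
│              ├─ w
│              │  └─ i
│              │     └─ v *
│              │        └─ g *
│              └─ x
│                 └─ n *
└─ w
   └─ a
      └─ j
         └─ i
            └─ y *
               └─ r
                  └─ m
                     └─ q
                        └─ d *
Counting every labelled node above: 27.

27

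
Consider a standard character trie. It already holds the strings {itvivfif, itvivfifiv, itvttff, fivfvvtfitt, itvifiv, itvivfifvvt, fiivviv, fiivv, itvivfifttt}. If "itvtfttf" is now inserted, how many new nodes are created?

"itvt" is already a path in the trie; the remaining "fttf" must be added.
New nodes needed: |"itvtfttf"| − 4 = 8 − 4 = 4.

4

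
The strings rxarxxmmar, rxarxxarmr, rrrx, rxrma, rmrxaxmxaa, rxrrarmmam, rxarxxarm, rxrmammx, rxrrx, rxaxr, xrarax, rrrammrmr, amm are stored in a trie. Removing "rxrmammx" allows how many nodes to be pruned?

3

A node on "rxrmammx"'s path can go only if nothing else ends at it or branches off below it.
The suffix "mmx" (3 nodes) is used only by "rxrmammx"; "rxrma" is itself a stored word, so pruning stops there.
Nodes removed: 3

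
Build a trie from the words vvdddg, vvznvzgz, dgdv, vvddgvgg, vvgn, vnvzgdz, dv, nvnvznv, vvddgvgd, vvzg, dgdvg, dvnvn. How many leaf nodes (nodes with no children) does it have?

10

A leaf is a node with no children — equivalently, the end of a word that is not a proper prefix of any other stored word.
Those words: "dgdvg", "dvnvn", "nvnvznv", "vnvzgdz", "vvdddg", "vvddgvgd", "vvddgvgg", "vvgn", "vvzg", "vvznvzgz"
Leaf count: 10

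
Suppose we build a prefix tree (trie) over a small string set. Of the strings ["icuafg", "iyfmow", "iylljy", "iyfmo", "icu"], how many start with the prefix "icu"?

2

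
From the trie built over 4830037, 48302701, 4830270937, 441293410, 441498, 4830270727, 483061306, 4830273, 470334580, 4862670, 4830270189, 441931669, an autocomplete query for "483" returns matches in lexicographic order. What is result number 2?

48302701

DFS of the "483" subtree visits, in order: "4830037", "48302701", "4830270189", "4830270727", "4830270937", "4830273", "483061306"
The 2nd is 48302701.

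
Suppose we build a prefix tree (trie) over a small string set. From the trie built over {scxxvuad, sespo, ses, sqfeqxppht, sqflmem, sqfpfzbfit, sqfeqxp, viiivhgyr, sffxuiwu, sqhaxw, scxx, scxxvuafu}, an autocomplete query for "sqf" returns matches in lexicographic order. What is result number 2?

sqfeqxppht

DFS of the "sqf" subtree visits, in order: "sqfeqxp", "sqfeqxppht", "sqflmem", "sqfpfzbfit"
The 2nd is sqfeqxppht.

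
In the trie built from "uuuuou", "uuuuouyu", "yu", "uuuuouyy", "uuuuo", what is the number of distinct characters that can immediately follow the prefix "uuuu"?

1

Follow the path "uuuu" to its node, then look at its outgoing edges.
Distinct next characters after "uuuu": o.
That node has 1 child edge.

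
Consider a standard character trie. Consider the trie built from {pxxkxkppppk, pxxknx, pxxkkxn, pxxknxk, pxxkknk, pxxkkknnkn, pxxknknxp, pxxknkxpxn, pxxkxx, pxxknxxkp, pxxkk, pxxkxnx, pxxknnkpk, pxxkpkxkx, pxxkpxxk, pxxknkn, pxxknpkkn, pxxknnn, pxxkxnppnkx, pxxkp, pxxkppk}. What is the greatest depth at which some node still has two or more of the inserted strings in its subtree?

7

Equivalently: take the maximum, over all pairs, of their longest common prefix length.
"pxxknkn" and "pxxknknxp" agree on "pxxknkn" (7 characters) before diverging; nothing deeper is shared.
Longest shared-prefix length: 7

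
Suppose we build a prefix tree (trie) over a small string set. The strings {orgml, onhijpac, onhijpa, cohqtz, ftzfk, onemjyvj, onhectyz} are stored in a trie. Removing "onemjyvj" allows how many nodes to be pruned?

Walk "onemjyvj" from the leaf back toward the root, removing each node that no remaining word uses.
The suffix "emjyvj" (6 nodes) is used only by "onemjyvj"; the node for "on" still has the child "h", so pruning stops there.
Nodes removed: 6

6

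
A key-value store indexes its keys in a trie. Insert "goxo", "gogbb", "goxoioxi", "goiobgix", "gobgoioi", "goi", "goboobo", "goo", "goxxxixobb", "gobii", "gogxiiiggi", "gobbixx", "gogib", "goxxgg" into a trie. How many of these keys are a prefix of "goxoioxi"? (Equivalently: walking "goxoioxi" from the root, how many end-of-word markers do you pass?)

Walk "goxoioxi" from the root; an end-of-word marker is hit whenever a stored word is a prefix of "goxoioxi".
Prefixes of the query that are stored words: "goxo", "goxoioxi"
Count: 2

2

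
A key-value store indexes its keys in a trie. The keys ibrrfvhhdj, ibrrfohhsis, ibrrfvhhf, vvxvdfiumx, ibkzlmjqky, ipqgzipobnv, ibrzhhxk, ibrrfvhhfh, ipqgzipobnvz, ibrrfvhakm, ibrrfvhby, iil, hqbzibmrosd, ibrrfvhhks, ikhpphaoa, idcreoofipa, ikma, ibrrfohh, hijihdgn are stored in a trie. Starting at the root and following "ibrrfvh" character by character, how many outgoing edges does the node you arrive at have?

3

Follow the path "ibrrfvh" to its node, then look at its outgoing edges.
Characters that immediately follow "ibrrfvh" among the stored strings: {a, b, h}.
That node has 3 child edges.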